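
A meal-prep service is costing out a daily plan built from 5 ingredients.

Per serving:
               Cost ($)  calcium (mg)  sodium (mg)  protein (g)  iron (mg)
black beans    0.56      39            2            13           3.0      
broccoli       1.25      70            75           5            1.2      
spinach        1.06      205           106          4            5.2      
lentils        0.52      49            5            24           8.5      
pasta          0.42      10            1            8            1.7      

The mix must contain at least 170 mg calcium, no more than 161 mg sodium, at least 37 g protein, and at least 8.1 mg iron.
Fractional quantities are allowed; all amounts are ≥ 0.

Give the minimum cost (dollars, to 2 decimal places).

Let x1 = servings of black beans, x2 = servings of broccoli, x3 = servings of spinach, x4 = servings of lentils, x5 = servings of pasta.
min 0.56x1 + 1.25x2 + 1.06x3 + 0.52x4 + 0.42x5 s.t.:
  39x1 + 70x2 + 205x3 + 49x4 + 10x5 ≥ 170   (calcium)
  2x1 + 75x2 + 106x3 + 5x4 + 1x5 ≤ 161   (sodium)
  13x1 + 5x2 + 4x3 + 24x4 + 8x5 ≥ 37   (protein)
  3x1 + 1.2x2 + 5.2x3 + 8.5x4 + 1.7x5 ≥ 8.1   (iron)
  x1, x2, x3, x4, x5 ≥ 0.
The optimal basis is {spinach, lentils}; black beans, broccoli, pasta drop out. There the calcium and protein constraints are tight.
So spinach = 0.4799 servings, lentils = 1.462 servings.
Total cost: 1.06·0.4799 + 0.52·1.462 = 1.2689.

$1.27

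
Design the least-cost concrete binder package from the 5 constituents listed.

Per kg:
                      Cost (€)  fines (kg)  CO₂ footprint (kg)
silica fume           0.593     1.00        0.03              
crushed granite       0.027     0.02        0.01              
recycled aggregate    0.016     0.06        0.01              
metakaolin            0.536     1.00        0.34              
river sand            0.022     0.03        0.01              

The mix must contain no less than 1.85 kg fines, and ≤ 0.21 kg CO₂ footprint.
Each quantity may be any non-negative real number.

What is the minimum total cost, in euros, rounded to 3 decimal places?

Treat it as an LP. Let x1 = kg of silica fume, x2 = kg of crushed granite, x3 = kg of recycled aggregate, x4 = kg of metakaolin, x5 = kg of river sand.
Minimise 0.593x1 + 0.027x2 + 0.016x3 + 0.536x4 + 0.022x5 subject to:
  1x1 + 0.02x2 + 0.06x3 + 1x4 + 0.03x5 ≥ 1.85   (fines)
  0.03x1 + 0.01x2 + 0.01x3 + 0.34x4 + 0.01x5 ≤ 0.21   (CO₂ footprint)
  x1, x2, x3, x4, x5 ≥ 0.
The minimum-cost mix takes nothing from crushed granite, metakaolin, river sand — only silica fume, recycled aggregate. Binding constraints: fines and CO₂ footprint.
Solving gives x1 = 0.7195, x3 = 18.84.
Hence cost = 0.593·0.7195 + 0.016·18.84 = €0.72810.

€0.728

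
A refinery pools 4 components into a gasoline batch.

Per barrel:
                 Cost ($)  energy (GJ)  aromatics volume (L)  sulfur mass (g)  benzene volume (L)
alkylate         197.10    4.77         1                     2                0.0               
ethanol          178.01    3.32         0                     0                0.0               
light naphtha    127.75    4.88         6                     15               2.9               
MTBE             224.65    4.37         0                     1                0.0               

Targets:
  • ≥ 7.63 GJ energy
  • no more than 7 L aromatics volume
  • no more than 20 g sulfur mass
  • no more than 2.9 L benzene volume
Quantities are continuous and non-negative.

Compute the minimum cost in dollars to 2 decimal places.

$241.38

Treat it as an LP. Let x1 = barrels of alkylate, x2 = barrels of ethanol, x3 = barrels of light naphtha, x4 = barrels of MTBE.
min 197.1x1 + 178.01x2 + 127.75x3 + 224.65x4 subject to:
  4.77x1 + 3.32x2 + 4.88x3 + 4.37x4 ≥ 7.63   (energy)
  1x1 + 6x3 ≤ 7   (aromatics volume)
  2x1 + 15x3 + 1x4 ≤ 20   (sulfur mass)
  2.9x3 ≤ 2.9   (benzene volume)
  x1, x2, x3, x4 ≥ 0.
The optimal basis is {alkylate, light naphtha}; ethanol, MTBE drop out. The energy and benzene volume requirements are met with equality.
So alkylate = 0.5765 barrels, light naphtha = 1 barrel.
Hence cost = 197.1·0.5765 + 127.75·1 = $241.3782.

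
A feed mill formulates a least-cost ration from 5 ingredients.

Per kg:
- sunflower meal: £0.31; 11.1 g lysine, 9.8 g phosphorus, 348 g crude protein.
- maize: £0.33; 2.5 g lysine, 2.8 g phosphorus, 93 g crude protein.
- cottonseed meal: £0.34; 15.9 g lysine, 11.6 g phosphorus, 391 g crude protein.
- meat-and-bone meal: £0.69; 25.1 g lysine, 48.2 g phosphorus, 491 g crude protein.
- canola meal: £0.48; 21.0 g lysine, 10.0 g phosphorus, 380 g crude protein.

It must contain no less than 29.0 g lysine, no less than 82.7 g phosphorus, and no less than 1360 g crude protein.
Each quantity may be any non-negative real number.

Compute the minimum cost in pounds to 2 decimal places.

This is a linear program. Let x1 = kg of sunflower meal, x2 = kg of maize, x3 = kg of cottonseed meal, x4 = kg of meat-and-bone meal, x5 = kg of canola meal.
Minimise 0.31x1 + 0.33x2 + 0.34x3 + 0.69x4 + 0.48x5 subject to:
  11.1x1 + 2.5x2 + 15.9x3 + 25.1x4 + 21x5 ≥ 29   (lysine)
  9.8x1 + 2.8x2 + 11.6x3 + 48.2x4 + 10x5 ≥ 82.7   (phosphorus)
  348x1 + 93x2 + 391x3 + 491x4 + 380x5 ≥ 1360   (crude protein)
  x1, x2, x3, x4, x5 ≥ 0.
At the optimum only cottonseed meal, meat-and-bone meal are positive (sunflower meal, maize, canola meal = 0). The phosphorus and crude protein requirements are met with equality.
Solving gives x3 = 1.897, x4 = 1.259.
Total cost: 0.34·1.897 + 0.69·1.259 = 1.5137.

£1.51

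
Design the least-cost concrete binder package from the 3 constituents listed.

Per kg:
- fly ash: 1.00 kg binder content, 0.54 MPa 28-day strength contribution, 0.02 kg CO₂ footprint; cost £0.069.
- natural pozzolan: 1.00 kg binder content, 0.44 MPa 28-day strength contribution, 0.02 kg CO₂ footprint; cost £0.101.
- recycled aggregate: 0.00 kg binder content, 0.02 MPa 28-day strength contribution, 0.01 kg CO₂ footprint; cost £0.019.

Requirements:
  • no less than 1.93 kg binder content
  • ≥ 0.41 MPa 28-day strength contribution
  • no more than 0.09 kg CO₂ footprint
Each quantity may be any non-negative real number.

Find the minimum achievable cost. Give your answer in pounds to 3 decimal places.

Let x1 = kg of fly ash, x2 = kg of natural pozzolan, x3 = kg of recycled aggregate.
Minimize 0.069x1 + 0.101x2 + 0.019x3 subject to:
  1x1 + 1x2 ≥ 1.93   (binder content)
  0.54x1 + 0.44x2 + 0.02x3 ≥ 0.41   (28-day strength contribution)
  0.02x1 + 0.02x2 + 0.01x3 ≤ 0.09   (CO₂ footprint)
  x1, x2, x3 ≥ 0.
At the optimum only fly ash is positive (natural pozzolan, recycled aggregate = 0). The binder content requirement is met with equality.
So fly ash = 1.93 kg.
Objective = 0.069·1.93 = 0.13317.

£0.133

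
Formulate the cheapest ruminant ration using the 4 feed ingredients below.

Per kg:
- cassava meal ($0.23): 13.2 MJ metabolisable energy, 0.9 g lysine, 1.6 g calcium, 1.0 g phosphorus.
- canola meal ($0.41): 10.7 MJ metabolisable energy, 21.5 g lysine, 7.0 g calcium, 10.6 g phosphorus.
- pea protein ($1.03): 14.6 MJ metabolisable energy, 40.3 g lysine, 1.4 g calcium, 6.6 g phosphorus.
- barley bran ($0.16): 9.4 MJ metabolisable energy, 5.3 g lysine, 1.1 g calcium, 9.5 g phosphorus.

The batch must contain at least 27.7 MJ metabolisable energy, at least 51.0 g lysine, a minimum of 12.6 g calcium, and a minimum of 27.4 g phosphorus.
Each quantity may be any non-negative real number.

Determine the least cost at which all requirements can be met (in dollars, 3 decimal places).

$0.993

Let x1 = kg of cassava meal, x2 = kg of canola meal, x3 = kg of pea protein, x4 = kg of barley bran.
Minimize 0.23x1 + 0.41x2 + 1.03x3 + 0.16x4 subject to:
  13.2x1 + 10.7x2 + 14.6x3 + 9.4x4 ≥ 27.7   (metabolisable energy)
  0.9x1 + 21.5x2 + 40.3x3 + 5.3x4 ≥ 51   (lysine)
  1.6x1 + 7x2 + 1.4x3 + 1.1x4 ≥ 12.6   (calcium)
  1x1 + 10.6x2 + 6.6x3 + 9.5x4 ≥ 27.4   (phosphorus)
  x1, x2, x3, x4 ≥ 0.
The minimum-cost mix takes nothing from cassava meal, pea protein — only canola meal, barley bran. Binding constraints: metabolisable energy and lysine.
Optimal quantities: canola meal = 2.288 kg, barley bran = 0.3429 kg.
Cost = 0.41·2.288 + 0.16·0.3429 = 0.99294.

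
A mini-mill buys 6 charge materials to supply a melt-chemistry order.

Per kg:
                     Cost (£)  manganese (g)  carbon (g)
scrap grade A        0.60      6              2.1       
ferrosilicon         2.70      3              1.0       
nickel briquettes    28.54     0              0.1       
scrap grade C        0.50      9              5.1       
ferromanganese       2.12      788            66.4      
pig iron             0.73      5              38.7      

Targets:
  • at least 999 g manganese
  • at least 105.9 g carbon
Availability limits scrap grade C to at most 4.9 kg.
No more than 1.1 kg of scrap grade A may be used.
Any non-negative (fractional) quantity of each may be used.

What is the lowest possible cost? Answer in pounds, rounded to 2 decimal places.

Let x1 = kg of scrap grade A, x2 = kg of ferrosilicon, x3 = kg of nickel briquettes, x4 = kg of scrap grade C, x5 = kg of ferromanganese, x6 = kg of pig iron.
min 0.6x1 + 2.7x2 + 28.54x3 + 0.5x4 + 2.12x5 + 0.73x6 with:
  6x1 + 3x2 + 9x4 + 788x5 + 5x6 ≥ 999   (manganese)
  2.1x1 + 1x2 + 0.1x3 + 5.1x4 + 66.4x5 + 38.7x6 ≥ 105.9   (carbon)
  x4 ≤ 4.9
  x1 ≤ 1.1
  x1, x2, x3, x4, x5, x6 ≥ 0.
The minimum-cost mix takes nothing from scrap grade A, ferrosilicon, nickel briquettes, scrap grade C — only ferromanganese, pig iron. The manganese and carbon requirements are met with equality.
So ferromanganese = 1.264 kg, pig iron = 0.5674 kg.
Objective = 2.12·1.264 + 0.73·0.5674 = 3.0939.

£3.09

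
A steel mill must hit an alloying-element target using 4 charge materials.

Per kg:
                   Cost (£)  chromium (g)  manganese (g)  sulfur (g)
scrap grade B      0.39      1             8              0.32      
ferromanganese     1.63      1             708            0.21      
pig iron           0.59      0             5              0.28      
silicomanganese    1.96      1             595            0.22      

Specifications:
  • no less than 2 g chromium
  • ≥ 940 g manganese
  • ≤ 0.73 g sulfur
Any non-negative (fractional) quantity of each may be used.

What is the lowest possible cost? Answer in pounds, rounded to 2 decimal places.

£2.42

Treat it as an LP. Let x1 = kg of scrap grade B, x2 = kg of ferromanganese, x3 = kg of pig iron, x4 = kg of silicomanganese.
min 0.39x1 + 1.63x2 + 0.59x3 + 1.96x4 subject to:
  1x1 + 1x2 + 1x4 ≥ 2   (chromium)
  8x1 + 708x2 + 5x3 + 595x4 ≥ 940   (manganese)
  0.32x1 + 0.21x2 + 0.28x3 + 0.22x4 ≤ 0.73   (sulfur)
  x1, x2, x3, x4 ≥ 0.
The cheapest feasible vertex uses only scrap grade B, ferromanganese; pig iron, silicomanganese are not used. The chromium and manganese requirements are met with equality.
That vertex is x1 = 0.68, x2 = 1.32.
Hence cost = 0.39·0.68 + 1.63·1.32 = £2.4168.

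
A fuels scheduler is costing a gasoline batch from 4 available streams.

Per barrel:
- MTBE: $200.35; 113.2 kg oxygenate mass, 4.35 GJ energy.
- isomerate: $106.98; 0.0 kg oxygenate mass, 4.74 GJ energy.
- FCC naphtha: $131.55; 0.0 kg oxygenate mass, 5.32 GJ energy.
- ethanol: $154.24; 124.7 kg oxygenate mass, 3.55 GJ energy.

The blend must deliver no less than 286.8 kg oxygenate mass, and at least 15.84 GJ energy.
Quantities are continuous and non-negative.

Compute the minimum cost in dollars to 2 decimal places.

$527.97

Let x1 = barrels of MTBE, x2 = barrels of isomerate, x3 = barrels of FCC naphtha, x4 = barrels of ethanol.
min 200.35x1 + 106.98x2 + 131.55x3 + 154.24x4 with:
  113.2x1 + 124.7x4 ≥ 286.8   (oxygenate mass)
  4.35x1 + 4.74x2 + 5.32x3 + 3.55x4 ≥ 15.84   (energy)
  x1, x2, x3, x4 ≥ 0.
The minimum-cost mix takes nothing from MTBE, FCC naphtha — only isomerate, ethanol. There the oxygenate mass and energy constraints are tight.
Optimal quantities: isomerate = 1.6193 barrels, ethanol = 2.2999 barrels.
Cost = 106.98·1.6193 + 154.24·2.2999 = 527.9693.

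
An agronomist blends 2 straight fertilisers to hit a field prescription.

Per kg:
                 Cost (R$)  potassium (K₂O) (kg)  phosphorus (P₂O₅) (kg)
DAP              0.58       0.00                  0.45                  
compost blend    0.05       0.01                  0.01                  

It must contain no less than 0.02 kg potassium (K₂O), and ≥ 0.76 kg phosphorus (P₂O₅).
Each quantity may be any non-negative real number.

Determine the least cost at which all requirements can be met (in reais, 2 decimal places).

Treat it as an LP. Let x1 = kg of DAP, x2 = kg of compost blend.
Minimize 0.58x1 + 0.05x2 with:
  0.01x2 ≥ 0.02   (potassium (K₂O))
  0.45x1 + 0.01x2 ≥ 0.76   (phosphorus (P₂O₅))
  x1, x2 ≥ 0.
Both inputs are positive at the optimum. There the potassium (K₂O) and phosphorus (P₂O₅) constraints are tight.
So DAP = 1.644 kg, compost blend = 2 kg.
Cost = 0.58·1.644 + 0.05·2 = 1.0535.

R$1.05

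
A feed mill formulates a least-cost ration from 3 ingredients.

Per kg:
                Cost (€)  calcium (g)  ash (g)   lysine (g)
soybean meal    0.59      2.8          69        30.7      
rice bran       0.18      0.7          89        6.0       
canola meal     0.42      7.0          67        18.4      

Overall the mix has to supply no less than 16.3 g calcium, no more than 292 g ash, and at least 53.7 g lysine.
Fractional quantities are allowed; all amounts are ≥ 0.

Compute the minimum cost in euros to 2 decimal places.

Treat it as an LP. Let x1 = kg of soybean meal, x2 = kg of rice bran, x3 = kg of canola meal.
Minimize 0.59x1 + 0.18x2 + 0.42x3 subject to:
  2.8x1 + 0.7x2 + 7x3 ≥ 16.3   (calcium)
  69x1 + 89x2 + 67x3 ≤ 292   (ash)
  30.7x1 + 6x2 + 18.4x3 ≥ 53.7   (lysine)
  x1, x2, x3 ≥ 0.
The minimum-cost mix takes nothing from rice bran — only soybean meal, canola meal. The calcium and lysine requirements are met with equality.
Optimal quantities: soybean meal = 0.4651 kg, canola meal = 2.143 kg.
Hence cost = 0.59·0.4651 + 0.42·2.143 = €1.1745.

€1.17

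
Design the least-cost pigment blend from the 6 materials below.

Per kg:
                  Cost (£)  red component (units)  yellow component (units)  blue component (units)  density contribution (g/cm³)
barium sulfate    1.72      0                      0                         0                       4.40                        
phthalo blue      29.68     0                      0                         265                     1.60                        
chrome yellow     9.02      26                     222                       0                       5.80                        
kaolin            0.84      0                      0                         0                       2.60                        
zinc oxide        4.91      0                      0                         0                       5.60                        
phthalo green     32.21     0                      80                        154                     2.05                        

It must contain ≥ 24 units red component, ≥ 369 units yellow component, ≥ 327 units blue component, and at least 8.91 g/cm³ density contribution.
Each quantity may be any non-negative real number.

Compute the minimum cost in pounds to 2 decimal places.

£51.62

Treat it as an LP. Let x1 = kg of barium sulfate, x2 = kg of phthalo blue, x3 = kg of chrome yellow, x4 = kg of kaolin, x5 = kg of zinc oxide, x6 = kg of phthalo green.
min 1.72x1 + 29.68x2 + 9.02x3 + 0.84x4 + 4.91x5 + 32.21x6 subject to:
  26x3 ≥ 24   (red component)
  222x3 + 80x6 ≥ 369   (yellow component)
  265x2 + 154x6 ≥ 327   (blue component)
  4.4x1 + 1.6x2 + 5.8x3 + 2.6x4 + 5.6x5 + 2.05x6 ≥ 8.91   (density contribution)
  x1, x2, x3, x4, x5, x6 ≥ 0.
At the optimum only phthalo blue, chrome yellow are positive (barium sulfate, kaolin, zinc oxide, phthalo green = 0). There the yellow component and blue component constraints are tight.
So phthalo blue = 1.234 kg, chrome yellow = 1.662 kg.
Total cost: 29.68·1.234 + 9.02·1.662 = 51.6164.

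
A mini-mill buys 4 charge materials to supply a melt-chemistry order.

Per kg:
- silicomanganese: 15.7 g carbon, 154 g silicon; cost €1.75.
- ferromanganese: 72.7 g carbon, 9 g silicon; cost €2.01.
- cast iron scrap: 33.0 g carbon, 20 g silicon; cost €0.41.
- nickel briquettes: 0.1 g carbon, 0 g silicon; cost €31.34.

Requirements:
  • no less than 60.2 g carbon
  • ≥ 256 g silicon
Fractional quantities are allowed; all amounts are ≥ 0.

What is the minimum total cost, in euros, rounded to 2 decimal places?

Let x1 = kg of silicomanganese, x2 = kg of ferromanganese, x3 = kg of cast iron scrap, x4 = kg of nickel briquettes.
min 1.75x1 + 2.01x2 + 0.41x3 + 31.34x4 s.t.:
  15.7x1 + 72.7x2 + 33x3 + 0.1x4 ≥ 60.2   (carbon)
  154x1 + 9x2 + 20x3 ≥ 256   (silicon)
  x1, x2, x3, x4 ≥ 0.
The minimum-cost mix takes nothing from ferromanganese, nickel briquettes — only silicomanganese, cast iron scrap. There the carbon and silicon constraints are tight.
So silicomanganese = 1.519 kg, cast iron scrap = 1.101 kg.
Hence cost = 1.75·1.519 + 0.41·1.101 = €3.1097.

€3.11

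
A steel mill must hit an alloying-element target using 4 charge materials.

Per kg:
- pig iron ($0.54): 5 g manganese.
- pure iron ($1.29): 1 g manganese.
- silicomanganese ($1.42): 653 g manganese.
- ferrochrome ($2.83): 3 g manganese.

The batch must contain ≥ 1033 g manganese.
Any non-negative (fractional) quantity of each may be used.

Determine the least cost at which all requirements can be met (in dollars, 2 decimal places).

$2.25

Treat it as an LP. Let x1 = kg of pig iron, x2 = kg of pure iron, x3 = kg of silicomanganese, x4 = kg of ferrochrome.
min 0.54x1 + 1.29x2 + 1.42x3 + 2.83x4 subject to:
  5x1 + 1x2 + 653x3 + 3x4 ≥ 1033   (manganese)
  x1, x2, x3, x4 ≥ 0.
The optimal basis is {silicomanganese}; pig iron, pure iron, ferrochrome drop out. Binding constraint: manganese.
Solving gives x3 = 1.582.
Total cost: 1.42·1.582 = 2.2464.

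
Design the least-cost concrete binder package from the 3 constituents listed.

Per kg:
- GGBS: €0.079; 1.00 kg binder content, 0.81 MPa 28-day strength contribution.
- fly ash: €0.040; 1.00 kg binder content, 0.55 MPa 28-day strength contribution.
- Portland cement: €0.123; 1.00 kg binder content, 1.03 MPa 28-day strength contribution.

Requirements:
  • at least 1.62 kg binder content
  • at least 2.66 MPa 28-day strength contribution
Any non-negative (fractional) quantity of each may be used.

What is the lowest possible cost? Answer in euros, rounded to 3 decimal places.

€0.193

Treat it as an LP. Let x1 = kg of GGBS, x2 = kg of fly ash, x3 = kg of Portland cement.
min 0.079x1 + 0.04x2 + 0.123x3 with:
  1x1 + 1x2 + 1x3 ≥ 1.62   (binder content)
  0.81x1 + 0.55x2 + 1.03x3 ≥ 2.66   (28-day strength contribution)
  x1, x2, x3 ≥ 0.
The minimum-cost mix takes nothing from GGBS, Portland cement — only fly ash. Binding constraint: 28-day strength contribution.
So fly ash = 4.836 kg.
Hence cost = 0.04·4.836 = €0.19344.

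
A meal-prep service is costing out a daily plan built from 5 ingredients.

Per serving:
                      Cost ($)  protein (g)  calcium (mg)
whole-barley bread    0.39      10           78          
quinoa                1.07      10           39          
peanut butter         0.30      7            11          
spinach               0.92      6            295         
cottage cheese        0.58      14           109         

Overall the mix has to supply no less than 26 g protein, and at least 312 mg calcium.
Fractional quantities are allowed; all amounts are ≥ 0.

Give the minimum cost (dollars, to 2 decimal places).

$1.32

Let x1 = servings of whole-barley bread, x2 = servings of quinoa, x3 = servings of peanut butter, x4 = servings of spinach, x5 = servings of cottage cheese.
Minimise 0.39x1 + 1.07x2 + 0.3x3 + 0.92x4 + 0.58x5 s.t.:
  10x1 + 10x2 + 7x3 + 6x4 + 14x5 ≥ 26   (protein)
  78x1 + 39x2 + 11x3 + 295x4 + 109x5 ≥ 312   (calcium)
  x1, x2, x3, x4, x5 ≥ 0.
The optimal basis is {whole-barley bread, spinach}; quinoa, peanut butter, cottage cheese drop out. There the protein and calcium constraints are tight.
That vertex is x1 = 2.336, x4 = 0.44.
Hence cost = 0.39·2.336 + 0.92·0.44 = $1.3158.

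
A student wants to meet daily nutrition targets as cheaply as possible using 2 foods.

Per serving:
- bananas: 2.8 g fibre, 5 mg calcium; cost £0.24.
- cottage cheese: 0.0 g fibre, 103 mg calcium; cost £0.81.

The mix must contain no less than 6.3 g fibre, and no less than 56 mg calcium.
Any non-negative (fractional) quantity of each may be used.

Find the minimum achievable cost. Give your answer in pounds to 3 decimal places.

Let x1 = servings of bananas, x2 = servings of cottage cheese.
min 0.24x1 + 0.81x2 subject to:
  2.8x1 ≥ 6.3   (fibre)
  5x1 + 103x2 ≥ 56   (calcium)
  x1, x2 ≥ 0.
Both inputs are positive at the optimum. There the fibre and calcium constraints are tight.
Solving gives x1 = 2.25, x2 = 0.4345.
Total cost: 0.24·2.25 + 0.81·0.4345 = 0.89195.

£0.892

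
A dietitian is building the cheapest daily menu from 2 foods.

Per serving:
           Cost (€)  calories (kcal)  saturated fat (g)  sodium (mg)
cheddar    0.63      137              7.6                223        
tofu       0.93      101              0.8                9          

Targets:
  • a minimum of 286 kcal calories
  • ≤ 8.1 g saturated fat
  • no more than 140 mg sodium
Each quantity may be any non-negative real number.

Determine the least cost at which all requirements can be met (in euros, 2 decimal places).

€2.29

This is a linear program. Let x1 = servings of cheddar, x2 = servings of tofu.
min 0.63x1 + 0.93x2 s.t.:
  137x1 + 101x2 ≥ 286   (calories)
  7.6x1 + 0.8x2 ≤ 8.1   (saturated fat)
  223x1 + 9x2 ≤ 140   (sodium)
  x1, x2 ≥ 0.
Both inputs are positive at the optimum. Binding constraints: calories and sodium.
Optimal quantities: cheddar = 0.5433 servings, tofu = 2.095 servings.
Cost = 0.63·0.5433 + 0.93·2.095 = 2.2906.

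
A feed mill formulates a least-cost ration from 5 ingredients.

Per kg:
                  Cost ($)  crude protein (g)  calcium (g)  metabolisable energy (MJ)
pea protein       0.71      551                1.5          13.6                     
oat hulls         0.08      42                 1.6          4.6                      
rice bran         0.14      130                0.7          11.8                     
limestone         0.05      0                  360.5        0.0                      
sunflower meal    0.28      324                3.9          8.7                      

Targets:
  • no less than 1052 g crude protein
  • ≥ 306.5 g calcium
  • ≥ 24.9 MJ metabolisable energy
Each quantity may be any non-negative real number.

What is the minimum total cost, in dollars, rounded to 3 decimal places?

This is a linear program. Let x1 = kg of pea protein, x2 = kg of oat hulls, x3 = kg of rice bran, x4 = kg of limestone, x5 = kg of sunflower meal.
min 0.71x1 + 0.08x2 + 0.14x3 + 0.05x4 + 0.28x5 subject to:
  551x1 + 42x2 + 130x3 + 324x5 ≥ 1052   (crude protein)
  1.5x1 + 1.6x2 + 0.7x3 + 360.5x4 + 3.9x5 ≥ 306.5   (calcium)
  13.6x1 + 4.6x2 + 11.8x3 + 8.7x5 ≥ 24.9   (metabolisable energy)
  x1, x2, x3, x4, x5 ≥ 0.
The cheapest feasible vertex uses only limestone, sunflower meal; pea protein, oat hulls, rice bran are not used. The crude protein and calcium requirements are met with equality.
That vertex is x4 = 0.8151, x5 = 3.247.
Hence cost = 0.05·0.8151 + 0.28·3.247 = $0.94992.

$0.950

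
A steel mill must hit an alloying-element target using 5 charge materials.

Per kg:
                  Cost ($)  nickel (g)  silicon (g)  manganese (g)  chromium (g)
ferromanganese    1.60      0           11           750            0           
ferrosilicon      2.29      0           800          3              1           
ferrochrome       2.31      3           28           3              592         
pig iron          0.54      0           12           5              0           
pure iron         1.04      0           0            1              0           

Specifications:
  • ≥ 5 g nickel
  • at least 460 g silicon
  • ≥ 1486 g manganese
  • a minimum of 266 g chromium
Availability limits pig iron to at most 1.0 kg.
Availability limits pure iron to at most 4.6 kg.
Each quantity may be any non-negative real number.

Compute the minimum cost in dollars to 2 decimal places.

Let x1 = kg of ferromanganese, x2 = kg of ferrosilicon, x3 = kg of ferrochrome, x4 = kg of pig iron, x5 = kg of pure iron.
Minimise 1.6x1 + 2.29x2 + 2.31x3 + 0.54x4 + 1.04x5 s.t.:
  3x3 ≥ 5   (nickel)
  11x1 + 800x2 + 28x3 + 12x4 ≥ 460   (silicon)
  750x1 + 3x2 + 3x3 + 5x4 + 1x5 ≥ 1486   (manganese)
  1x2 + 592x3 ≥ 266   (chromium)
  x4 ≤ 1
  x5 ≤ 4.6
  x1, x2, x3, x4, x5 ≥ 0.
At the optimum only ferromanganese, ferrosilicon, ferrochrome are positive (pig iron, pure iron = 0). Binding constraints: nickel, silicon, manganese.
Solving gives x1 = 1.973, x2 = 0.4895, x3 = 1.667.
Objective = 1.6·1.973 + 2.29·0.4895 + 2.31·1.667 = 8.1285.

$8.13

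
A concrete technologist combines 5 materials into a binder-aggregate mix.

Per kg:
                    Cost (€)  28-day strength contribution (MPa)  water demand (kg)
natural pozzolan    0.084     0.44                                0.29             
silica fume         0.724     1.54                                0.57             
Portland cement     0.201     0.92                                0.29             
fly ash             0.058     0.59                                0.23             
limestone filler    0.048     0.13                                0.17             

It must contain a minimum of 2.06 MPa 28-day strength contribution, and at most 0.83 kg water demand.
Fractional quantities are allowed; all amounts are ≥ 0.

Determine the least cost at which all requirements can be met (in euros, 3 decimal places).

€0.203

Set it up as a linear program. Let x1 = kg of natural pozzolan, x2 = kg of silica fume, x3 = kg of Portland cement, x4 = kg of fly ash, x5 = kg of limestone filler.
min 0.084x1 + 0.724x2 + 0.201x3 + 0.058x4 + 0.048x5 with:
  0.44x1 + 1.54x2 + 0.92x3 + 0.59x4 + 0.13x5 ≥ 2.06   (28-day strength contribution)
  0.29x1 + 0.57x2 + 0.29x3 + 0.23x4 + 0.17x5 ≤ 0.83   (water demand)
  x1, x2, x3, x4, x5 ≥ 0.
The cheapest feasible vertex uses only fly ash; natural pozzolan, silica fume, Portland cement, limestone filler are not used. The 28-day strength contribution requirement is met with equality.
So fly ash = 3.492 kg.
Total cost: 0.058·3.492 = 0.20254.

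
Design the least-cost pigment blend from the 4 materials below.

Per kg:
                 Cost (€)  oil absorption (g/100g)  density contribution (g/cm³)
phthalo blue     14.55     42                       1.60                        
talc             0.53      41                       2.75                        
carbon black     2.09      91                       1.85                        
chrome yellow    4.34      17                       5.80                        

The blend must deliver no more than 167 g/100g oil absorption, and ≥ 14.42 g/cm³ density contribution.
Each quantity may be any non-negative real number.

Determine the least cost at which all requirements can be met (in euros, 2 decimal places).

€5.00

Treat it as an LP. Let x1 = kg of phthalo blue, x2 = kg of talc, x3 = kg of carbon black, x4 = kg of chrome yellow.
Minimise 14.55x1 + 0.53x2 + 2.09x3 + 4.34x4 subject to:
  42x1 + 41x2 + 91x3 + 17x4 ≤ 167   (oil absorption)
  1.6x1 + 2.75x2 + 1.85x3 + 5.8x4 ≥ 14.42   (density contribution)
  x1, x2, x3, x4 ≥ 0.
The optimal basis is {talc, chrome yellow}; phthalo blue, carbon black drop out. Binding constraints: oil absorption and density contribution.
Solving gives x2 = 3.7868, x4 = 0.69076.
Cost = 0.53·3.7868 + 4.34·0.69076 = 5.0049.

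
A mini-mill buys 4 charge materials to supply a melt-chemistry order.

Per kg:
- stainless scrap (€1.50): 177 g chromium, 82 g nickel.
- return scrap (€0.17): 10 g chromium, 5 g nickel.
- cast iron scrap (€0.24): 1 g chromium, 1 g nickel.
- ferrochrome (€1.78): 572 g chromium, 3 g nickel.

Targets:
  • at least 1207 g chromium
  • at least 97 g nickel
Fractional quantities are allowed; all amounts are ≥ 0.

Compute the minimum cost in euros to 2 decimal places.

Let x1 = kg of stainless scrap, x2 = kg of return scrap, x3 = kg of cast iron scrap, x4 = kg of ferrochrome.
Minimize 1.5x1 + 0.17x2 + 0.24x3 + 1.78x4 with:
  177x1 + 10x2 + 1x3 + 572x4 ≥ 1207   (chromium)
  82x1 + 5x2 + 1x3 + 3x4 ≥ 97   (nickel)
  x1, x2, x3, x4 ≥ 0.
At the optimum only stainless scrap, ferrochrome are positive (return scrap, cast iron scrap = 0). Binding constraints: chromium and nickel.
Optimal quantities: stainless scrap = 1.118 kg, ferrochrome = 1.764 kg.
Objective = 1.5·1.118 + 1.78·1.764 = 4.8169.

€4.82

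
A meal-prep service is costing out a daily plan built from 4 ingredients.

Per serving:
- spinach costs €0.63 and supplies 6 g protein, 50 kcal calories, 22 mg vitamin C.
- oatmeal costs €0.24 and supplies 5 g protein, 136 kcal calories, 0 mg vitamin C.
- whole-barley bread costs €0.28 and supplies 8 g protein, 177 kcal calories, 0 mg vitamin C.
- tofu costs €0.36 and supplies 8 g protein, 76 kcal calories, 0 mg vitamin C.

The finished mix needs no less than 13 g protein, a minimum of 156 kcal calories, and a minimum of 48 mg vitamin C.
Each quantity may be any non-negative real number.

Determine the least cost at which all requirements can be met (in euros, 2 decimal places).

Set it up as a linear program. Let x1 = servings of spinach, x2 = servings of oatmeal, x3 = servings of whole-barley bread, x4 = servings of tofu.
Minimize 0.63x1 + 0.24x2 + 0.28x3 + 0.36x4 s.t.:
  6x1 + 5x2 + 8x3 + 8x4 ≥ 13   (protein)
  50x1 + 136x2 + 177x3 + 76x4 ≥ 156   (calories)
  22x1 ≥ 48   (vitamin C)
  x1, x2, x3, x4 ≥ 0.
The optimal basis is {spinach, whole-barley bread}; oatmeal, tofu drop out. There the calories and vitamin C constraints are tight.
Solving gives x1 = 2.182, x3 = 0.265.
Hence cost = 0.63·2.182 + 0.28·0.265 = €1.4489.

€1.45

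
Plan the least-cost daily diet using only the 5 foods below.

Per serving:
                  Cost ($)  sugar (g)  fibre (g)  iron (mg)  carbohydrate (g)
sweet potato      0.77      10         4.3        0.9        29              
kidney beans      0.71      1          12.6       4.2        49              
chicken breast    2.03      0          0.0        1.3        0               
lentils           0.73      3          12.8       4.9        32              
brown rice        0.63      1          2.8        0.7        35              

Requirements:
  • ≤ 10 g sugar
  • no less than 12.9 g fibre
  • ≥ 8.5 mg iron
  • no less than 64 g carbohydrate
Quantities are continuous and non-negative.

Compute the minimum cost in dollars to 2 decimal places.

Let x1 = servings of sweet potato, x2 = servings of kidney beans, x3 = servings of chicken breast, x4 = servings of lentils, x5 = servings of brown rice.
Minimize 0.77x1 + 0.71x2 + 2.03x3 + 0.73x4 + 0.63x5 with:
  10x1 + 1x2 + 3x4 + 1x5 ≤ 10   (sugar)
  4.3x1 + 12.6x2 + 12.8x4 + 2.8x5 ≥ 12.9   (fibre)
  0.9x1 + 4.2x2 + 1.3x3 + 4.9x4 + 0.7x5 ≥ 8.5   (iron)
  29x1 + 49x2 + 32x4 + 35x5 ≥ 64   (carbohydrate)
  x1, x2, x3, x4, x5 ≥ 0.
The optimal basis is {kidney beans, lentils}; sweet potato, chicken breast, brown rice drop out. Binding constraints: iron and carbohydrate.
So kidney beans = 0.3936 servings, lentils = 1.397 servings.
Total cost: 0.71·0.3936 + 0.73·1.397 = 1.2993.

$1.30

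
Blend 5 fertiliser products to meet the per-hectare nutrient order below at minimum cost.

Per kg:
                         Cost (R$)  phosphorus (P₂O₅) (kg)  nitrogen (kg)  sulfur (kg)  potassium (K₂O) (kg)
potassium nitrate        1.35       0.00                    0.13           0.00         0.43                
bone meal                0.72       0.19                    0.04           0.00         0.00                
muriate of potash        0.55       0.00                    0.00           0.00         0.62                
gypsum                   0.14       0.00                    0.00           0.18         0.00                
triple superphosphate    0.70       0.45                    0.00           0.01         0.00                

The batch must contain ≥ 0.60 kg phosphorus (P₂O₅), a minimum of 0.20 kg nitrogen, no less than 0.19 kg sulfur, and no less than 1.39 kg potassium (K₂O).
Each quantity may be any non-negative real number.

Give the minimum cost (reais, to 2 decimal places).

R$3.79

Treat it as an LP. Let x1 = kg of potassium nitrate, x2 = kg of bone meal, x3 = kg of muriate of potash, x4 = kg of gypsum, x5 = kg of triple superphosphate.
min 1.35x1 + 0.72x2 + 0.55x3 + 0.14x4 + 0.7x5 with:
  0.19x2 + 0.45x5 ≥ 0.6   (phosphorus (P₂O₅))
  0.13x1 + 0.04x2 ≥ 0.2   (nitrogen)
  0.18x4 + 0.01x5 ≥ 0.19   (sulfur)
  0.43x1 + 0.62x3 ≥ 1.39   (potassium (K₂O))
  x1, x2, x3, x4, x5 ≥ 0.
At the optimum only potassium nitrate, muriate of potash, gypsum, triple superphosphate are positive (bone meal = 0). There the phosphorus (P₂O₅), nitrogen, sulfur, potassium (K₂O) constraints are tight.
So potassium nitrate = 1.538 kg, muriate of potash = 1.175 kg, gypsum = 0.9815 kg, triple superphosphate = 1.333 kg.
Hence cost = 1.35·1.538 + 0.55·1.175 + 0.14·0.9815 + 0.7·1.333 = R$3.7931.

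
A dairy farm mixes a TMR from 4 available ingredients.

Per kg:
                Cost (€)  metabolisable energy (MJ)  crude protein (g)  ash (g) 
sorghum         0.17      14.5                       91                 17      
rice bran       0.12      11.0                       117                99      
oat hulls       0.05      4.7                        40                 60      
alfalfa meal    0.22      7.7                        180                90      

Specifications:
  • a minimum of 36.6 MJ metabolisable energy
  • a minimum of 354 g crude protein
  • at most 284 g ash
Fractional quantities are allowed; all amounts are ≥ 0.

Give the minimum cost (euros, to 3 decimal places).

Let x1 = kg of sorghum, x2 = kg of rice bran, x3 = kg of oat hulls, x4 = kg of alfalfa meal.
Minimize 0.17x1 + 0.12x2 + 0.05x3 + 0.22x4 with:
  14.5x1 + 11x2 + 4.7x3 + 7.7x4 ≥ 36.6   (metabolisable energy)
  91x1 + 117x2 + 40x3 + 180x4 ≥ 354   (crude protein)
  17x1 + 99x2 + 60x3 + 90x4 ≤ 284   (ash)
  x1, x2, x3, x4 ≥ 0.
The cheapest feasible vertex uses only sorghum, rice bran; oat hulls, alfalfa meal are not used. Binding constraints: metabolisable energy and ash.
That vertex is x1 = 0.4, x2 = 2.8.
Total cost: 0.17·0.4 + 0.12·2.8 = 0.40400.

€0.404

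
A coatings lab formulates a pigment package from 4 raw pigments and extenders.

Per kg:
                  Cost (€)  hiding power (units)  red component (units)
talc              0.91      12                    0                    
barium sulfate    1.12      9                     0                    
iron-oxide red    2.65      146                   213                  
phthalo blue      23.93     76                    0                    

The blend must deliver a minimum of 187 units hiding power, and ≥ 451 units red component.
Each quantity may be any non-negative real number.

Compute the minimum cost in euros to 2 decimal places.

Let x1 = kg of talc, x2 = kg of barium sulfate, x3 = kg of iron-oxide red, x4 = kg of phthalo blue.
Minimize 0.91x1 + 1.12x2 + 2.65x3 + 23.93x4 s.t.:
  12x1 + 9x2 + 146x3 + 76x4 ≥ 187   (hiding power)
  213x3 ≥ 451   (red component)
  x1, x2, x3, x4 ≥ 0.
The minimum-cost mix takes nothing from talc, barium sulfate, phthalo blue — only iron-oxide red. The red component requirement is met with equality.
Optimal quantities: iron-oxide red = 2.117 kg.
Cost = 2.65·2.117 = 5.6101.

€5.61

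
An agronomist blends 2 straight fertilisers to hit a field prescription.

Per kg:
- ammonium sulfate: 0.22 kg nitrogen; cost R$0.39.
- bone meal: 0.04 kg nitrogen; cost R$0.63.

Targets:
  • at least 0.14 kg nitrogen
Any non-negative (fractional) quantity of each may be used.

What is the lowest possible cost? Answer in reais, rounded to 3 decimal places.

Let x1 = kg of ammonium sulfate, x2 = kg of bone meal.
Minimise 0.39x1 + 0.63x2 subject to:
  0.22x1 + 0.04x2 ≥ 0.14   (nitrogen)
  x1, x2 ≥ 0.
The optimal basis is {ammonium sulfate}; bone meal drops out. There the nitrogen constraint is tight.
Optimal quantities: ammonium sulfate = 0.6364 kg.
Objective = 0.39·0.6364 = 0.24820.

R$0.248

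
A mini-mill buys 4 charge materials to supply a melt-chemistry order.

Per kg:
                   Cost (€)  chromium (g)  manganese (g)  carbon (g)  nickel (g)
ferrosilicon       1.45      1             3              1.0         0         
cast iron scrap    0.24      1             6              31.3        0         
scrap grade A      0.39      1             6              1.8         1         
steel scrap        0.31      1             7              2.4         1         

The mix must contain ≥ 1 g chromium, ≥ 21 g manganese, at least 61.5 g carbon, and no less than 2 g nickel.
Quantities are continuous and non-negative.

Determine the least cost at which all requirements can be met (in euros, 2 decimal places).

Let x1 = kg of ferrosilicon, x2 = kg of cast iron scrap, x3 = kg of scrap grade A, x4 = kg of steel scrap.
Minimise 1.45x1 + 0.24x2 + 0.39x3 + 0.31x4 with:
  1x1 + 1x2 + 1x3 + 1x4 ≥ 1   (chromium)
  3x1 + 6x2 + 6x3 + 7x4 ≥ 21   (manganese)
  1x1 + 31.3x2 + 1.8x3 + 2.4x4 ≥ 61.5   (carbon)
  1x3 + 1x4 ≥ 2   (nickel)
  x1, x2, x3, x4 ≥ 0.
At the optimum only cast iron scrap, steel scrap are positive (ferrosilicon, scrap grade A = 0). There the carbon and nickel constraints are tight.
That vertex is x2 = 1.812, x4 = 2.
Cost = 0.24·1.812 + 0.31·2 = 1.0549.

€1.05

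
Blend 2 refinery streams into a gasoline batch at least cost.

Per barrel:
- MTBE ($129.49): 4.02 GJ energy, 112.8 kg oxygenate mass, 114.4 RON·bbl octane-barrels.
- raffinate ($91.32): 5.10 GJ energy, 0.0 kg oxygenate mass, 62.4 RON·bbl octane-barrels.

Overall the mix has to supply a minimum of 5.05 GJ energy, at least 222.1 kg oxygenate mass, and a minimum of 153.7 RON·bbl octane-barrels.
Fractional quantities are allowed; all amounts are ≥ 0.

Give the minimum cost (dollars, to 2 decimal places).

$254.96

Treat it as an LP. Let x1 = barrels of MTBE, x2 = barrels of raffinate.
min 129.49x1 + 91.32x2 with:
  4.02x1 + 5.1x2 ≥ 5.05   (energy)
  112.8x1 ≥ 222.1   (oxygenate mass)
  114.4x1 + 62.4x2 ≥ 153.7   (octane-barrels)
  x1, x2 ≥ 0.
The optimal basis is {MTBE}; raffinate drops out. Binding constraint: oxygenate mass.
So MTBE = 1.96897 barrels.
Total cost: 129.49·1.96897 = 254.9619.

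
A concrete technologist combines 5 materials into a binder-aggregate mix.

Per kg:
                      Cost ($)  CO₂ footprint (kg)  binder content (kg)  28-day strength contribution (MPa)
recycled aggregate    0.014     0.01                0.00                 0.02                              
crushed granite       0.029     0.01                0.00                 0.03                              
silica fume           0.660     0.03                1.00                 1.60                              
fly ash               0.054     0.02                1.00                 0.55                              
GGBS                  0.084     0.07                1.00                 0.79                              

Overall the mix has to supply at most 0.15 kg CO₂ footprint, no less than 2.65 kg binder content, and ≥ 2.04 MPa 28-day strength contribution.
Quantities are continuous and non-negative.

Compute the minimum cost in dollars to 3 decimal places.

Let x1 = kg of recycled aggregate, x2 = kg of crushed granite, x3 = kg of silica fume, x4 = kg of fly ash, x5 = kg of GGBS.
Minimise 0.014x1 + 0.029x2 + 0.66x3 + 0.054x4 + 0.084x5 with:
  0.01x1 + 0.01x2 + 0.03x3 + 0.02x4 + 0.07x5 ≤ 0.15   (CO₂ footprint)
  1x3 + 1x4 + 1x5 ≥ 2.65   (binder content)
  0.02x1 + 0.03x2 + 1.6x3 + 0.55x4 + 0.79x5 ≥ 2.04   (28-day strength contribution)
  x1, x2, x3, x4, x5 ≥ 0.
The minimum-cost mix takes nothing from recycled aggregate, crushed granite, silica fume, GGBS — only fly ash. There the 28-day strength contribution constraint is tight.
Optimal quantities: fly ash = 3.709 kg.
Hence cost = 0.054·3.709 = $0.20029.

$0.200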